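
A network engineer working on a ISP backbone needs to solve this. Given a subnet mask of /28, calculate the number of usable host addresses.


Given: subnet mask /28
Host bits = 32 - 28 = 4
Total addresses = 2^4 = 16
Usable hosts = 16 - 2 (network + broadcast) = 14

14


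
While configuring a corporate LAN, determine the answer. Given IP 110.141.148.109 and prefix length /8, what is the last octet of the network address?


Given: IP = 110.141.148.109, prefix = /8
Subnet mask = 255.0.0.0
Last octet of IP: 109
Last octet of mask: 0
Network last octet = 109 AND 0 = 0

0


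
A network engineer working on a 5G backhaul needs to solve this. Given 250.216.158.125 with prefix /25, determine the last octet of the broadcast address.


Given: IP = 250.216.158.125, prefix = /25
Host bits = 32 - 25 = 7
Network last octet = 125 AND mask = 0
Host part size = 2^7 - 1 = 127
Broadcast last octet = 0 OR 127 = 127

127


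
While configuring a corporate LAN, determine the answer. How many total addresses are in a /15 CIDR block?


Given: CIDR prefix /15
Host bits = 32 - 15 = 17
Total addresses = 2^17 = 131072

131072


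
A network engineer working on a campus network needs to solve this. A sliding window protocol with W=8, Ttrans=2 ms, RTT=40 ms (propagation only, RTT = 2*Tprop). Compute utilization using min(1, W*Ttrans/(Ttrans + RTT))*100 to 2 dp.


Given: W = 8, Ttrans = 2 ms, RTT = 40 ms (= 2 * Tprop, Tprop = 20 ms)
Cycle time = Ttrans + RTT = 2 + 40 = 42 ms (first packet sent until its ACK returns)
W * Ttrans = 8 * 2 = 16 ms of sending per cycle
W * Ttrans / (Ttrans + RTT) = 16 / 42 = 0.380952
U = min(1, 0.380952) = 0.380952
U% = 38.10%

38.10


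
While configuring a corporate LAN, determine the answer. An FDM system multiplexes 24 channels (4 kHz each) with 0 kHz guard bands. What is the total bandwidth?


Given: 24 channels, 4 kHz each, guard = 0 kHz
Channel bandwidth = 24 * 4 = 96 kHz
Guard bands = 23 gaps * 0 kHz = 0 kHz
Total = 96 + 0 = 96 kHz

96


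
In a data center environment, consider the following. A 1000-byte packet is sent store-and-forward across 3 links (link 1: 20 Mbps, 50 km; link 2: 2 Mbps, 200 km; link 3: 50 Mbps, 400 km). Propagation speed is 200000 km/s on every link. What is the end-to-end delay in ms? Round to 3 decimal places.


Packet = 1000 bytes = 8000 bits. Store-and-forward: sum (t_trans + t_prop) per link.
Link 1: t_trans = 8000/(20*10^6) s = 0.4000 ms; t_prop = 50/200000 s = 0.2500 ms; subtotal = 0.6500 ms
Link 2: t_trans = 8000/(2*10^6) s = 4.0000 ms; t_prop = 200/200000 s = 1.0000 ms; subtotal = 5.0000 ms
Link 3: t_trans = 8000/(50*10^6) s = 0.1600 ms; t_prop = 400/200000 s = 2.0000 ms; subtotal = 2.1600 ms
End-to-end = 0.6500 + 5.0000 + 2.1600 = 7.8100 ms -> 7.810 ms (3 dp)

7.810


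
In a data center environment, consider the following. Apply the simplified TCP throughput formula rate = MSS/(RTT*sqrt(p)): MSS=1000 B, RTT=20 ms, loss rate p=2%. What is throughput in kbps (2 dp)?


Given: MSS = 1000 bytes, RTT = 20 ms, loss = 2%
RTT in seconds = 20 / 1000 = 0.02
Loss rate = 2% = 0.02
sqrt(loss) = sqrt(0.02) = 0.141421356237
Throughput (bytes/s) = 1000 / (0.02 * 0.141421356237) = 353553.3906
Throughput (kbps) = 353553.3906 * 8 / 1000 = 2828.427125 -> 2828.43 kbps (2 dp)

2828.43


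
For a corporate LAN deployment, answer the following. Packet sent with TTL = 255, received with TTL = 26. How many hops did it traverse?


Given: initial TTL = 255, received TTL = 26
Hops = initial TTL - received TTL
Hops = 255 - 26 = 229

229


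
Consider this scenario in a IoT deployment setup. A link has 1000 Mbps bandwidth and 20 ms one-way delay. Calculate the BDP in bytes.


Given: bandwidth = 1000 Mbps, delay = 20 ms
BDP in bits = 1000 * 10^6 * 20 / 1000
BDP in bits = 20000000
BDP in bytes = 20000000 / 8 = 2500000

2500000


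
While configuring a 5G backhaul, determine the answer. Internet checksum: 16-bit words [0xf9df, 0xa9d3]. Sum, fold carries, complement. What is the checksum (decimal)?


Given words: [0xf9df, 0xa9d3]
Step 1: Sum all words
Raw sum = 63967 + 43475 = 107442
Step 2: Fold carry: (41906 + 1) = 41907
One's complement = ~41907 & 0xFFFF = 23628

23628


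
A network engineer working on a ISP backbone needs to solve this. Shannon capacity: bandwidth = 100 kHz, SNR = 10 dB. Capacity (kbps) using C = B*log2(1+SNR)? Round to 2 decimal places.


Given: B = 100 kHz, SNR = 10 dB
SNR linear = 10^(10/10) = 10
1 + SNR = 11
log2(11) = 3.4594316186
C = 100 * 1000 * 3.4594316186 = 345943.1619 bps
C = 345.943162 kbps -> 345.94 kbps (2 dp)

345.94


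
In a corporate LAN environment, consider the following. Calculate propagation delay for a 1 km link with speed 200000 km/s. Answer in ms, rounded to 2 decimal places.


Given: distance = 1 km, speed = 200000 km/s
Delay = distance / speed = 1 / 200000 seconds
Delay in ms = 1 * 1000 / 200000
Delay = 0.0050 ms
Rounded to 2 dp = 0.01 ms

0.01


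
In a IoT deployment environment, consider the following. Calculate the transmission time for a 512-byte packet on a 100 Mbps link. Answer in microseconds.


Given: packet = 512 bytes, bandwidth = 100 Mbps
Packet in bits = 512 * 8 = 4096 bits
Bandwidth = 100 * 10^6 = 100000000 bps
Time = 4096 / 100000000 seconds
Time in us = 4096 * 10^6 / 100000000 = 40.96

40.96


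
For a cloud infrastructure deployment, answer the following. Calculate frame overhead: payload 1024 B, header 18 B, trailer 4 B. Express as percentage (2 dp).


Given: payload = 1024 B, header = 18 B, trailer = 4 B
Overhead bytes = header + trailer = 18 + 4 = 22
Total frame = payload + overhead = 1024 + 22 = 1046
Overhead % = 22 / 1046 * 100 = 2.1033% -> 2.10% (2 dp)

2.10


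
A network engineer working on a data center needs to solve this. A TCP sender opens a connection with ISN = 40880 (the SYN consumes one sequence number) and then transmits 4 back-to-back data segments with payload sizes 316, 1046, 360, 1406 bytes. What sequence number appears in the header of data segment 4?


The SYN occupies sequence number ISN = 40880, so the first data byte is ISN + 1 = 40881.
SEQ of data segment i = (ISN + 1) + sum of payload sizes of segments 1..i-1.
Segment 1: SEQ = 40881, payload = 316 bytes
Segment 2: SEQ = 41197, payload = 1046 bytes
Segment 3: SEQ = 42243, payload = 360 bytes
Segment 4: SEQ = 42603, payload = 1406 bytes
SEQ of segment 4 = 40881 + 316 + 1046 + 360 = 42603

42603


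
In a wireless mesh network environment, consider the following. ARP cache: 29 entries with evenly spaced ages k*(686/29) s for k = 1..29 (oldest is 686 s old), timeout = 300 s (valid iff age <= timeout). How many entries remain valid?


Ages are k * 686/29 s for k = 1..29 (spacing = 23.6552 s).
Entry k is valid iff k * 686/29 <= 300 iff k <= 29 * 300 / 686 = 12.6822
n_valid = floor(12.6822) = 12
(n_stale = 29 - 12 = 17)

12


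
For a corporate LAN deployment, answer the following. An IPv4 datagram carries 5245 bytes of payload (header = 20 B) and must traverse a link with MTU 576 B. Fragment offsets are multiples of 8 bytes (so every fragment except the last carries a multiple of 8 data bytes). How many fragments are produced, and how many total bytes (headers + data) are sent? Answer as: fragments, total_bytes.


Max data per non-final fragment = floor((MTU - header)/8)*8 = floor((576 - 20)/8)*8 = floor(556/8)*8 = 552 B
Final fragment needs no 8-byte alignment: it can carry up to MTU - header = 556 B
Non-final fragments needed = ceil((payload - 556) / 552) = ceil(4689/552) = ceil(8.4946) = 9
Number of fragments = 9 + 1 = 10
Fragment sizes (data): 9 * 552 B + 277 B (last, 277 <= 556 OK)
Total bytes sent = payload + n_frags * header = 5245 + 10*20 = 5245 + 200 = 5445 B

10, 5445


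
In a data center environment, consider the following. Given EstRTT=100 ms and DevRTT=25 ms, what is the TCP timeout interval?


Given: EstRTT = 100 ms, DevRTT = 25 ms
Timeout = EstRTT + 4 * DevRTT
4 * DevRTT = 4 * 25 = 100
Timeout = 100 + 100 = 200 ms

200


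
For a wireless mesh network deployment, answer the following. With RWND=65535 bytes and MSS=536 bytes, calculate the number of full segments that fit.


Given: RWND = 65535 bytes, MSS = 536 bytes
Full segments = floor(RWND / MSS)
Full segments = floor(65535 / 536)
Full segments = floor(122.2668) = 122

122


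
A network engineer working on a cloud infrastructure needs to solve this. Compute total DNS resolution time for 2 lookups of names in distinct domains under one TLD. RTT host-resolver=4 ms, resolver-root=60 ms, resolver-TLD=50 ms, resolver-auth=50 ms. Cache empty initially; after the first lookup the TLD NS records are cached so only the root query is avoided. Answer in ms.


Lookup 1 (cold cache): local + root + TLD + auth = 4 + 60 + 50 + 50 = 164 ms
Lookups 2..2 (TLD NS cached -> skip root; new domain -> still ask TLD and auth): local + TLD + auth = 4 + 50 + 50 = 104 ms each
Remaining 1 lookups: 1 * 104 = 104 ms
Total = 164 + 104 = 268 ms

268


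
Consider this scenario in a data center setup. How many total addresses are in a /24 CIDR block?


Given: CIDR prefix /24
Host bits = 32 - 24 = 8
Total addresses = 2^8 = 256

256


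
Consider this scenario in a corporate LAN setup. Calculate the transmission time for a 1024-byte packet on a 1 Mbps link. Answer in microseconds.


Given: packet = 1024 bytes, bandwidth = 1 Mbps
Packet in bits = 1024 * 8 = 8192 bits
Bandwidth = 1 * 10^6 = 1000000 bps
Time = 8192 / 1000000 seconds
Time in us = 8192 * 10^6 / 1000000 = 8192

8192


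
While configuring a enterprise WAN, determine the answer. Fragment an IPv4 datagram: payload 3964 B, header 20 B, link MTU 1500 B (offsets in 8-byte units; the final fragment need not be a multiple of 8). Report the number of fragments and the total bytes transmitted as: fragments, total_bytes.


Max data per non-final fragment = floor((MTU - header)/8)*8 = floor((1500 - 20)/8)*8 = floor(1480/8)*8 = 1480 B
Final fragment needs no 8-byte alignment: it can carry up to MTU - header = 1480 B
Non-final fragments needed = ceil((payload - 1480) / 1480) = ceil(2484/1480) = ceil(1.6784) = 2
Number of fragments = 2 + 1 = 3
Fragment sizes (data): 2 * 1480 B + 1004 B (last, 1004 <= 1480 OK)
Total bytes sent = payload + n_frags * header = 3964 + 3*20 = 3964 + 60 = 4024 B

3, 4024


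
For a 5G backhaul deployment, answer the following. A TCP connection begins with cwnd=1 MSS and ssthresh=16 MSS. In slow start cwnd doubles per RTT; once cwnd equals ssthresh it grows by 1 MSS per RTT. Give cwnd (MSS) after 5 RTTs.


RTT 0: cwnd = 1 MSS (initial)
RTT 1: cwnd = 2 MSS (slow start, doubled)
RTT 2: cwnd = 4 MSS (slow start, doubled)
RTT 3: cwnd = 8 MSS (slow start, doubled)
RTT 4: cwnd = 16 MSS (slow start, doubled)
RTT 5: cwnd = 17 MSS (congestion avoidance, +1)

17


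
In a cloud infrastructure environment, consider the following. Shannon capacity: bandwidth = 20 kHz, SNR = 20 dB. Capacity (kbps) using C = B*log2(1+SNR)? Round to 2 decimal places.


Given: B = 20 kHz, SNR = 20 dB
SNR linear = 10^(20/10) = 100
1 + SNR = 101
log2(101) = 6.6582114828
C = 20 * 1000 * 6.6582114828 = 133164.2297 bps
C = 133.164230 kbps -> 133.16 kbps (2 dp)

133.16


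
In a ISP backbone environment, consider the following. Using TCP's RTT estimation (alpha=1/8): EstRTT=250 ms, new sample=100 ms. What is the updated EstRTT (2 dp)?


Given: EstRTT = 250 ms, SampleRTT = 100 ms, alpha = 1/8
New EstRTT = (1 - alpha) * EstRTT + alpha * SampleRTT
(7/8) * 250 = 218.75
(1/8) * 100 = 12.5
New EstRTT = 218.75 + 12.5 = 231.25 ms -> 231.25 ms (2 dp)

231.25


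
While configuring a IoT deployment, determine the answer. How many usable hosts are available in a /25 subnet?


Given: subnet mask /25
Host bits = 32 - 25 = 7
Total addresses = 2^7 = 128
Usable hosts = 128 - 2 (network + broadcast) = 126

126


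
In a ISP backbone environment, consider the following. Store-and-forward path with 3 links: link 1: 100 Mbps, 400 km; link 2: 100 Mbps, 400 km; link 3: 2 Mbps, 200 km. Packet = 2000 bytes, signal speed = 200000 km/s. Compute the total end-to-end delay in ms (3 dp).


Packet = 2000 bytes = 16000 bits. Store-and-forward: sum (t_trans + t_prop) per link.
Link 1: t_trans = 16000/(100*10^6) s = 0.1600 ms; t_prop = 400/200000 s = 2.0000 ms; subtotal = 2.1600 ms
Link 2: t_trans = 16000/(100*10^6) s = 0.1600 ms; t_prop = 400/200000 s = 2.0000 ms; subtotal = 2.1600 ms
Link 3: t_trans = 16000/(2*10^6) s = 8.0000 ms; t_prop = 200/200000 s = 1.0000 ms; subtotal = 9.0000 ms
End-to-end = 2.1600 + 2.1600 + 9.0000 = 13.3200 ms -> 13.320 ms (3 dp)

13.320


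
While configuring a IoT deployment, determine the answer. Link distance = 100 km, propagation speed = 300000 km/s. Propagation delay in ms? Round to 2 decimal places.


Given: distance = 100 km, speed = 300000 km/s
Delay = distance / speed = 100 / 300000 seconds
Delay in ms = 100 * 1000 / 300000
Delay = 0.3333 ms
Rounded to 2 dp = 0.33 ms

0.33


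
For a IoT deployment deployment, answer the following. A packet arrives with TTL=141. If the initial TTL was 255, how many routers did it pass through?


Given: initial TTL = 255, received TTL = 141
Hops = initial TTL - received TTL
Hops = 255 - 141 = 114

114


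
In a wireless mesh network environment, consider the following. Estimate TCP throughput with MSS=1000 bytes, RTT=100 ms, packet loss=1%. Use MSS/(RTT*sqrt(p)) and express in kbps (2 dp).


Given: MSS = 1000 bytes, RTT = 100 ms, loss = 1%
RTT in seconds = 100 / 1000 = 0.1
Loss rate = 1% = 0.01
sqrt(loss) = sqrt(0.01) = 0.1
Throughput (bytes/s) = 1000 / (0.1 * 0.1) = 100000.0000
Throughput (kbps) = 100000.0000 * 8 / 1000 = 800.000000 -> 800.00 kbps (2 dp)

800.00


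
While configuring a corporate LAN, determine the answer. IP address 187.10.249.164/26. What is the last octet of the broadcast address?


Given: IP = 187.10.249.164, prefix = /26
Host bits = 32 - 26 = 6
Network last octet = 164 AND mask = 128
Host part size = 2^6 - 1 = 63
Broadcast last octet = 128 OR 63 = 191

191


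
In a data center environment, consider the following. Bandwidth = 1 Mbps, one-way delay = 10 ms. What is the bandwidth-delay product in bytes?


Given: bandwidth = 1 Mbps, delay = 10 ms
BDP in bits = 1 * 10^6 * 10 / 1000
BDP in bits = 10000
BDP in bytes = 10000 / 8 = 1250

1250


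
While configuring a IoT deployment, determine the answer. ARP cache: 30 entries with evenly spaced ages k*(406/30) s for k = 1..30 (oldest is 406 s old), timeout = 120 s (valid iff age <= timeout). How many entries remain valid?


Ages are k * 406/30 s for k = 1..30 (spacing = 13.5333 s).
Entry k is valid iff k * 406/30 <= 120 iff k <= 30 * 120 / 406 = 8.8670
n_valid = floor(8.8670) = 8
(n_stale = 30 - 8 = 22)

8


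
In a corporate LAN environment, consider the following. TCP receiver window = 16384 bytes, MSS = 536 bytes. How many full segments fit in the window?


Given: RWND = 16384 bytes, MSS = 536 bytes
Full segments = floor(RWND / MSS)
Full segments = floor(16384 / 536)
Full segments = floor(30.5672) = 30

30


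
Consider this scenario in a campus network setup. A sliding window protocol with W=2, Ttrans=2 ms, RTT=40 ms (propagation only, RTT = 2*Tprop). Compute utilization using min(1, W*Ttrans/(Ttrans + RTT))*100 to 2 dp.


Given: W = 2, Ttrans = 2 ms, RTT = 40 ms (= 2 * Tprop, Tprop = 20 ms)
Cycle time = Ttrans + RTT = 2 + 40 = 42 ms (first packet sent until its ACK returns)
W * Ttrans = 2 * 2 = 4 ms of sending per cycle
W * Ttrans / (Ttrans + RTT) = 4 / 42 = 0.095238
U = min(1, 0.095238) = 0.095238
U% = 9.52%

9.52


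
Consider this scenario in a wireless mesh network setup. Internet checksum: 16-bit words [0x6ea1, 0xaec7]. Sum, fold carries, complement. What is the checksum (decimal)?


Given words: [0x6ea1, 0xaec7]
Step 1: Sum all words
Raw sum = 28321 + 44743 = 73064
Step 2: Fold carry: (7528 + 1) = 7529
One's complement = ~7529 & 0xFFFF = 58006

58006


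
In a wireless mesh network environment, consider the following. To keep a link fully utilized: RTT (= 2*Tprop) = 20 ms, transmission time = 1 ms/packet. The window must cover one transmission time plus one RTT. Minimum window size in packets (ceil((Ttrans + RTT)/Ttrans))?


Given: Ttrans = 1 ms, RTT = 20 ms (= 2 * Tprop, Tprop = 10 ms)
Time until first ACK returns = Ttrans + RTT = 1 + 20 = 21 ms
Need W * Ttrans >= Ttrans + RTT  ->  W >= (Ttrans + RTT) / Ttrans
(Ttrans + RTT) / Ttrans = 21 / 1 = 21
W_min = ceil(21) = 21

21


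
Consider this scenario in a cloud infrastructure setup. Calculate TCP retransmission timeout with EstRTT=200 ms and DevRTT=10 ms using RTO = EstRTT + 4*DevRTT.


Given: EstRTT = 200 ms, DevRTT = 10 ms
Timeout = EstRTT + 4 * DevRTT
4 * DevRTT = 4 * 10 = 40
Timeout = 200 + 40 = 240 ms

240


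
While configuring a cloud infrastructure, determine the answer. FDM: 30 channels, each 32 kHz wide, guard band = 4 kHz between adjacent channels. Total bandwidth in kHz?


Given: 30 channels, 32 kHz each, guard = 4 kHz
Channel bandwidth = 30 * 32 = 960 kHz
Guard bands = 29 gaps * 4 kHz = 116 kHz
Total = 960 + 116 = 1076 kHz

1076


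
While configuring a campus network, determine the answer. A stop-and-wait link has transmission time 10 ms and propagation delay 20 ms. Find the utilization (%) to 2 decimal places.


Given: Ttrans = 10 ms, Tprop = 20 ms
RTT = 2 * Tprop = 2 * 20 = 40 ms
U = Ttrans / (Ttrans + RTT)
U = 10 / (10 + 40)
U = 10 / 50 = 0.2
U% = 20.00%

20.00


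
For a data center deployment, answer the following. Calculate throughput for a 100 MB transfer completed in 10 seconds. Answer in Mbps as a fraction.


Given: file = 100 MB, time = 10 s
File in Mb = 100 * 8 = 800 Mb
Throughput = 800 / 10 Mbps
Throughput = 80 Mbps

80


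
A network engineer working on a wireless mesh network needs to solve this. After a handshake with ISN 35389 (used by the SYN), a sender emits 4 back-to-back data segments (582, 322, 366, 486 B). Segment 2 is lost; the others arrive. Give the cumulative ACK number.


SYN uses sequence number 35389; first data byte = ISN + 1 = 35390.
Segment 1: SEQ = 35390, len = 582 B, covers [35390, 35971]
Segment 2: SEQ = 35972, len = 322 B, covers [35972, 36293] [LOST]
Segment 3: SEQ = 36294, len = 366 B, covers [36294, 36659]
Segment 4: SEQ = 36660, len = 486 B, covers [36660, 37145]
In-order data received: bytes [35390, 35971] (segments 1..1).
Segment 2 missing -> gap begins at byte 35972; later segments buffered out of order.
Cumulative ACK = next expected in-order byte = 35390 + 582 = 35972

35972


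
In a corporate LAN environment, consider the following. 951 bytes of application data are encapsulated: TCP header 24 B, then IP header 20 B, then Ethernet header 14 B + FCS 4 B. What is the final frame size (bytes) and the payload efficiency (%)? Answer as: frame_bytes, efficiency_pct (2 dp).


TCP segment = 951 + 24 = 975 B
IP packet = 975 + 20 = 995 B
Ethernet frame = 995 + 14 + 4 = 1013 B
Efficiency = app / frame = 951 / 1013 = 0.938796 = 93.8796% -> 93.88% (2 dp)

1013, 93.88


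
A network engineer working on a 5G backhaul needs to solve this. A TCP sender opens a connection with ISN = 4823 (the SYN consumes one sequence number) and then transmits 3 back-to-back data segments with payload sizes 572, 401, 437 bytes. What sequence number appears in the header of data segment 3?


The SYN occupies sequence number ISN = 4823, so the first data byte is ISN + 1 = 4824.
SEQ of data segment i = (ISN + 1) + sum of payload sizes of segments 1..i-1.
Segment 1: SEQ = 4824, payload = 572 bytes
Segment 2: SEQ = 5396, payload = 401 bytes
Segment 3: SEQ = 5797, payload = 437 bytes
SEQ of segment 3 = 4824 + 572 + 401 = 5797

5797


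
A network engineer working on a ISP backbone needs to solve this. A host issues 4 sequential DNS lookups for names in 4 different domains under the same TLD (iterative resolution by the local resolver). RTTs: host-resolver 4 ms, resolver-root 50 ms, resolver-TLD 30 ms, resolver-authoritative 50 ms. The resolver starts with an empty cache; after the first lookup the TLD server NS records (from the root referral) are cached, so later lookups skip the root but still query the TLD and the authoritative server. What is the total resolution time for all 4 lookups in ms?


Lookup 1 (cold cache): local + root + TLD + auth = 4 + 50 + 30 + 50 = 134 ms
Lookups 2..4 (TLD NS cached -> skip root; new domain -> still ask TLD and auth): local + TLD + auth = 4 + 30 + 50 = 84 ms each
Remaining 3 lookups: 3 * 84 = 252 ms
Total = 134 + 252 = 386 ms

386


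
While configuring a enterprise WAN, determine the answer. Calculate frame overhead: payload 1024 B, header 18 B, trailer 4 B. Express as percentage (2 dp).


Given: payload = 1024 B, header = 18 B, trailer = 4 B
Overhead bytes = header + trailer = 18 + 4 = 22
Total frame = payload + overhead = 1024 + 22 = 1046
Overhead % = 22 / 1046 * 100 = 2.1033% -> 2.10% (2 dp)

2.10


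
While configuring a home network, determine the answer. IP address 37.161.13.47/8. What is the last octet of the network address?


Given: IP = 37.161.13.47, prefix = /8
Subnet mask = 255.0.0.0
Last octet of IP: 47
Last octet of mask: 0
Network last octet = 47 AND 0 = 0

0


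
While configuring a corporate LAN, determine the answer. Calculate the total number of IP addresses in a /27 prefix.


Given: CIDR prefix /27
Host bits = 32 - 27 = 5
Total addresses = 2^5 = 32

32


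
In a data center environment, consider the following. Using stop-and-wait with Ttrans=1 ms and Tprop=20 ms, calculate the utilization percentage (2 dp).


Given: Ttrans = 1 ms, Tprop = 20 ms
RTT = 2 * Tprop = 2 * 20 = 40 ms
U = Ttrans / (Ttrans + RTT)
U = 1 / (1 + 40)
U = 1 / 41 = 0.02439
U% = 2.44%

2.44


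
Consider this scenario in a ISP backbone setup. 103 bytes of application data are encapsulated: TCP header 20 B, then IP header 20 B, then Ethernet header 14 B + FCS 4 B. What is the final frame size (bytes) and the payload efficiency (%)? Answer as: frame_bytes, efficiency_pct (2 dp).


TCP segment = 103 + 20 = 123 B
IP packet = 123 + 20 = 143 B
Ethernet frame = 143 + 14 + 4 = 161 B
Efficiency = app / frame = 103 / 161 = 0.639752 = 63.9752% -> 63.98% (2 dp)

161, 63.98


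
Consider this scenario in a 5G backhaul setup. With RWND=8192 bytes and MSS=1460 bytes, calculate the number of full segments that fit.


Given: RWND = 8192 bytes, MSS = 1460 bytes
Full segments = floor(RWND / MSS)
Full segments = floor(8192 / 1460)
Full segments = floor(5.611) = 5

5


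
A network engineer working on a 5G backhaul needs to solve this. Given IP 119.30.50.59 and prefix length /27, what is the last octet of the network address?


Given: IP = 119.30.50.59, prefix = /27
Subnet mask = 255.255.255.224
Last octet of IP: 59
Last octet of mask: 224
Network last octet = 59 AND 224 = 32

32


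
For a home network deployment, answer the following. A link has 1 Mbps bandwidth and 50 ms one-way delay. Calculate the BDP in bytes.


Given: bandwidth = 1 Mbps, delay = 50 ms
BDP in bits = 1 * 10^6 * 50 / 1000
BDP in bits = 50000
BDP in bytes = 50000 / 8 = 6250

6250


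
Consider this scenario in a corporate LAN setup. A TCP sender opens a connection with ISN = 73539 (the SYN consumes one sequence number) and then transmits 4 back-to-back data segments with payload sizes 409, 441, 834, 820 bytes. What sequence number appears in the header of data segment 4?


The SYN occupies sequence number ISN = 73539, so the first data byte is ISN + 1 = 73540.
SEQ of data segment i = (ISN + 1) + sum of payload sizes of segments 1..i-1.
Segment 1: SEQ = 73540, payload = 409 bytes
Segment 2: SEQ = 73949, payload = 441 bytes
Segment 3: SEQ = 74390, payload = 834 bytes
Segment 4: SEQ = 75224, payload = 820 bytes
SEQ of segment 4 = 73540 + 409 + 441 + 834 = 75224

75224


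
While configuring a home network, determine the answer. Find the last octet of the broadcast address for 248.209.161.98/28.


Given: IP = 248.209.161.98, prefix = /28
Host bits = 32 - 28 = 4
Network last octet = 98 AND mask = 96
Host part size = 2^4 - 1 = 15
Broadcast last octet = 96 OR 15 = 111

111


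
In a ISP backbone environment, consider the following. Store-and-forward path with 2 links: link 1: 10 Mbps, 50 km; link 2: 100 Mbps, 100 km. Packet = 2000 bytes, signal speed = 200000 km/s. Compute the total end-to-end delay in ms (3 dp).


Packet = 2000 bytes = 16000 bits. Store-and-forward: sum (t_trans + t_prop) per link.
Link 1: t_trans = 16000/(10*10^6) s = 1.6000 ms; t_prop = 50/200000 s = 0.2500 ms; subtotal = 1.8500 ms
Link 2: t_trans = 16000/(100*10^6) s = 0.1600 ms; t_prop = 100/200000 s = 0.5000 ms; subtotal = 0.6600 ms
End-to-end = 1.8500 + 0.6600 = 2.5100 ms -> 2.510 ms (3 dp)

2.510


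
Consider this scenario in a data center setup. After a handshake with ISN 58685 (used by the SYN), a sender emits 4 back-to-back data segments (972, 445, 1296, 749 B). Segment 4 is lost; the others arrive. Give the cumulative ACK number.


SYN uses sequence number 58685; first data byte = ISN + 1 = 58686.
Segment 1: SEQ = 58686, len = 972 B, covers [58686, 59657]
Segment 2: SEQ = 59658, len = 445 B, covers [59658, 60102]
Segment 3: SEQ = 60103, len = 1296 B, covers [60103, 61398]
Segment 4: SEQ = 61399, len = 749 B, covers [61399, 62147] [LOST]
In-order data received: bytes [58686, 61398] (segments 1..3).
Segment 4 missing -> gap begins at byte 61399.
Cumulative ACK = next expected in-order byte = 58686 + 972 + 445 + 1296 = 61399

61399


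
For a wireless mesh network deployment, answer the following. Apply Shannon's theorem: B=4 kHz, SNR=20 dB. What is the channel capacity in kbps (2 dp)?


Given: B = 4 kHz, SNR = 20 dB
SNR linear = 10^(20/10) = 100
1 + SNR = 101
log2(101) = 6.6582114828
C = 4 * 1000 * 6.6582114828 = 26632.8459 bps
C = 26.632846 kbps -> 26.63 kbps (2 dp)

26.63


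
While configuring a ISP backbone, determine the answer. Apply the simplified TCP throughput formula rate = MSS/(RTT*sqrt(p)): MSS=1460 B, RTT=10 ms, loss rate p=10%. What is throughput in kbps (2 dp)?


Given: MSS = 1460 bytes, RTT = 10 ms, loss = 10%
RTT in seconds = 10 / 1000 = 0.01
Loss rate = 10% = 0.1
sqrt(loss) = sqrt(0.1) = 0.316227766017
Throughput (bytes/s) = 1460 / (0.01 * 0.316227766017) = 461692.5384
Throughput (kbps) = 461692.5384 * 8 / 1000 = 3693.540307 -> 3693.54 kbps (2 dp)

3693.54


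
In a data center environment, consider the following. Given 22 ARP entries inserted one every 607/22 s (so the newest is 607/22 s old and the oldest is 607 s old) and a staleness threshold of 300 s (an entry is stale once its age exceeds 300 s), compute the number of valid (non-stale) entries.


Ages are k * 607/22 s for k = 1..22 (spacing = 27.5909 s).
Entry k is valid iff k * 607/22 <= 300 iff k <= 22 * 300 / 607 = 10.8731
n_valid = floor(10.8731) = 10
(n_stale = 22 - 10 = 12)

10


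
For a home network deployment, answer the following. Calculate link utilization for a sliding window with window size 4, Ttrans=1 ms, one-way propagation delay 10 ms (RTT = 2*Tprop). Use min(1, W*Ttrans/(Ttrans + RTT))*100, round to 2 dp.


Given: W = 4, Ttrans = 1 ms, RTT = 20 ms (= 2 * Tprop, Tprop = 10 ms)
Cycle time = Ttrans + RTT = 1 + 20 = 21 ms (first packet sent until its ACK returns)
W * Ttrans = 4 * 1 = 4 ms of sending per cycle
W * Ttrans / (Ttrans + RTT) = 4 / 21 = 0.190476
U = min(1, 0.190476) = 0.190476
U% = 19.05%

19.05


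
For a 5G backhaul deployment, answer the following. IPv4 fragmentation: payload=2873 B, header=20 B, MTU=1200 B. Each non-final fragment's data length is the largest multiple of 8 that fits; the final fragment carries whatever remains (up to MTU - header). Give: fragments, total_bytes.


Max data per non-final fragment = floor((MTU - header)/8)*8 = floor((1200 - 20)/8)*8 = floor(1180/8)*8 = 1176 B
Final fragment needs no 8-byte alignment: it can carry up to MTU - header = 1180 B
Non-final fragments needed = ceil((payload - 1180) / 1176) = ceil(1693/1176) = ceil(1.4396) = 2
Number of fragments = 2 + 1 = 3
Fragment sizes (data): 2 * 1176 B + 521 B (last, 521 <= 1180 OK)
Total bytes sent = payload + n_frags * header = 2873 + 3*20 = 2873 + 60 = 2933 B

3, 2933


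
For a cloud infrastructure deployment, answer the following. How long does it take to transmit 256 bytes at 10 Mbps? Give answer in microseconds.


Given: packet = 256 bytes, bandwidth = 10 Mbps
Packet in bits = 256 * 8 = 2048 bits
Bandwidth = 10 * 10^6 = 10000000 bps
Time = 2048 / 10000000 seconds
Time in us = 2048 * 10^6 / 10000000 = 204.8

204.8


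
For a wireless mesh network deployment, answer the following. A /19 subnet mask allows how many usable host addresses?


Given: subnet mask /19
Host bits = 32 - 19 = 13
Total addresses = 2^13 = 8192
Usable hosts = 8192 - 2 (network + broadcast) = 8190

8190


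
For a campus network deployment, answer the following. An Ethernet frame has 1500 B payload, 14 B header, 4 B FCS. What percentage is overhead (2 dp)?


Given: payload = 1500 B, header = 14 B, trailer = 4 B
Overhead bytes = header + trailer = 14 + 4 = 18
Total frame = payload + overhead = 1500 + 18 = 1518
Overhead % = 18 / 1518 * 100 = 1.1858% -> 1.19% (2 dp)

1.19


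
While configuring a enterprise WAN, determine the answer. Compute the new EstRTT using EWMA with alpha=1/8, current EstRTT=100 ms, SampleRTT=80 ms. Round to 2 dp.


Given: EstRTT = 100 ms, SampleRTT = 80 ms, alpha = 1/8
New EstRTT = (1 - alpha) * EstRTT + alpha * SampleRTT
(7/8) * 100 = 87.5
(1/8) * 80 = 10
New EstRTT = 87.5 + 10 = 97.5 ms -> 97.50 ms (2 dp)

97.50


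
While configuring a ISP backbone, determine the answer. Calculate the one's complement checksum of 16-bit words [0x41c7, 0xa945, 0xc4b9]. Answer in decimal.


Given words: [0x41c7, 0xa945, 0xc4b9]
Step 1: Sum all words
Raw sum = 16839 + 43333 + 50361 = 110533
Step 2: Fold carry: (44997 + 1) = 44998
One's complement = ~44998 & 0xFFFF = 20537

20537


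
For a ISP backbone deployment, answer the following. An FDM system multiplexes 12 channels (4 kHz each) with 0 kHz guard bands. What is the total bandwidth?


Given: 12 channels, 4 kHz each, guard = 0 kHz
Channel bandwidth = 12 * 4 = 48 kHz
Guard bands = 11 gaps * 0 kHz = 0 kHz
Total = 48 + 0 = 48 kHz

48


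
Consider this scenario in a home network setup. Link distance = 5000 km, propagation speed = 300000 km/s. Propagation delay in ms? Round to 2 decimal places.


Given: distance = 5000 km, speed = 300000 km/s
Delay = distance / speed = 5000 / 300000 seconds
Delay in ms = 5000 * 1000 / 300000
Delay = 16.6667 ms
Rounded to 2 dp = 16.67 ms

16.67


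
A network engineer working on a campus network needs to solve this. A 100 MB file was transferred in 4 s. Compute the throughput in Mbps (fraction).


Given: file = 100 MB, time = 4 s
File in Mb = 100 * 8 = 800 Mb
Throughput = 800 / 4 Mbps
Throughput = 200 Mbps

200


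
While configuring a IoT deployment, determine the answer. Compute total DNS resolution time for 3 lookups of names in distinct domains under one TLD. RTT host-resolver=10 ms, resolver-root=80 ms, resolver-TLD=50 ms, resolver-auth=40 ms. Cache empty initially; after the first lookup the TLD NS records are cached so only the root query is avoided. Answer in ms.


Lookup 1 (cold cache): local + root + TLD + auth = 10 + 80 + 50 + 40 = 180 ms
Lookups 2..3 (TLD NS cached -> skip root; new domain -> still ask TLD and auth): local + TLD + auth = 10 + 50 + 40 = 100 ms each
Remaining 2 lookups: 2 * 100 = 200 ms
Total = 180 + 200 = 380 ms

380


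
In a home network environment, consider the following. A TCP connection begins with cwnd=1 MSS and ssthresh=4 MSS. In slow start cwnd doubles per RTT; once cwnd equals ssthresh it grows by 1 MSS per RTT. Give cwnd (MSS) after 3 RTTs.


RTT 0: cwnd = 1 MSS (initial)
RTT 1: cwnd = 2 MSS (slow start, doubled)
RTT 2: cwnd = 4 MSS (slow start, doubled)
RTT 3: cwnd = 5 MSS (congestion avoidance, +1)

5


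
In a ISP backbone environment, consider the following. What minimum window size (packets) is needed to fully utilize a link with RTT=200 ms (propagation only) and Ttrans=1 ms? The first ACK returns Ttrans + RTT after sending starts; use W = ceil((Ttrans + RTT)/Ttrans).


Given: Ttrans = 1 ms, RTT = 200 ms (= 2 * Tprop, Tprop = 100 ms)
Time until first ACK returns = Ttrans + RTT = 1 + 200 = 201 ms
Need W * Ttrans >= Ttrans + RTT  ->  W >= (Ttrans + RTT) / Ttrans
(Ttrans + RTT) / Ttrans = 201 / 1 = 201
W_min = ceil(201) = 201

201


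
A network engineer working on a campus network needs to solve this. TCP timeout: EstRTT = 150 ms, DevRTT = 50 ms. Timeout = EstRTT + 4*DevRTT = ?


Given: EstRTT = 150 ms, DevRTT = 50 ms
Timeout = EstRTT + 4 * DevRTT
4 * DevRTT = 4 * 50 = 200
Timeout = 150 + 200 = 350 ms

350


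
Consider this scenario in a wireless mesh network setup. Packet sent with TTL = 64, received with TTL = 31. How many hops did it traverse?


Given: initial TTL = 64, received TTL = 31
Hops = initial TTL - received TTL
Hops = 64 - 31 = 33

33


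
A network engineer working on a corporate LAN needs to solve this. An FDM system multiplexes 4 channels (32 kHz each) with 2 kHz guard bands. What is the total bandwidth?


Given: 4 channels, 32 kHz each, guard = 2 kHz
Channel bandwidth = 4 * 32 = 128 kHz
Guard bands = 3 gaps * 2 kHz = 6 kHz
Total = 128 + 6 = 134 kHz

134


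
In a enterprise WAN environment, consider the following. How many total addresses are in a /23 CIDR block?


Given: CIDR prefix /23
Host bits = 32 - 23 = 9
Total addresses = 2^9 = 512

512


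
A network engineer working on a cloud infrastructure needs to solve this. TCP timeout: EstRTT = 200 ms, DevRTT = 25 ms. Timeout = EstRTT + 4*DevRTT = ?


Given: EstRTT = 200 ms, DevRTT = 25 ms
Timeout = EstRTT + 4 * DevRTT
4 * DevRTT = 4 * 25 = 100
Timeout = 200 + 100 = 300 ms

300


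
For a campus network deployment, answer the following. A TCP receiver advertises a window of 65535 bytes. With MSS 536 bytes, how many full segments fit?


Given: RWND = 65535 bytes, MSS = 536 bytes
Full segments = floor(RWND / MSS)
Full segments = floor(65535 / 536)
Full segments = floor(122.2668) = 122

122


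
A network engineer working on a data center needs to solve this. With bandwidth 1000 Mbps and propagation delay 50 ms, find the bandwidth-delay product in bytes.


Given: bandwidth = 1000 Mbps, delay = 50 ms
BDP in bits = 1000 * 10^6 * 50 / 1000
BDP in bits = 50000000
BDP in bytes = 50000000 / 8 = 6250000

6250000


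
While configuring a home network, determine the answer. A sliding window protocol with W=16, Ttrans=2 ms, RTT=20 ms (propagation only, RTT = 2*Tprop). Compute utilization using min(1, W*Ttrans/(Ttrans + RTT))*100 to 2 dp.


Given: W = 16, Ttrans = 2 ms, RTT = 20 ms (= 2 * Tprop, Tprop = 10 ms)
Cycle time = Ttrans + RTT = 2 + 20 = 22 ms (first packet sent until its ACK returns)
W * Ttrans = 16 * 2 = 32 ms of sending per cycle
W * Ttrans / (Ttrans + RTT) = 32 / 22 = 1.454545
U = min(1, 1.454545) = 1.000000
U% = 100.00%

100.00


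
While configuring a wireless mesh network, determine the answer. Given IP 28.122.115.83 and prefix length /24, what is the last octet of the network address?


Given: IP = 28.122.115.83, prefix = /24
Subnet mask = 255.255.255.0
Last octet of IP: 83
Last octet of mask: 0
Network last octet = 83 AND 0 = 0

0


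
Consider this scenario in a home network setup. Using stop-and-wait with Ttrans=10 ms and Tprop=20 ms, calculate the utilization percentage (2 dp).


Given: Ttrans = 10 ms, Tprop = 20 ms
RTT = 2 * Tprop = 2 * 20 = 40 ms
U = Ttrans / (Ttrans + RTT)
U = 10 / (10 + 40)
U = 10 / 50 = 0.2
U% = 20.00%

20.00


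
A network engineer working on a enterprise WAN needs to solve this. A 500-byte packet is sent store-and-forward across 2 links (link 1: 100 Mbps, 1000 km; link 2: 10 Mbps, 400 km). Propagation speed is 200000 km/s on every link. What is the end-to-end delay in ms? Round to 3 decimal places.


Packet = 500 bytes = 4000 bits. Store-and-forward: sum (t_trans + t_prop) per link.
Link 1: t_trans = 4000/(100*10^6) s = 0.0400 ms; t_prop = 1000/200000 s = 5.0000 ms; subtotal = 5.0400 ms
Link 2: t_trans = 4000/(10*10^6) s = 0.4000 ms; t_prop = 400/200000 s = 2.0000 ms; subtotal = 2.4000 ms
End-to-end = 5.0400 + 2.4000 = 7.4400 ms -> 7.440 ms (3 dp)

7.440


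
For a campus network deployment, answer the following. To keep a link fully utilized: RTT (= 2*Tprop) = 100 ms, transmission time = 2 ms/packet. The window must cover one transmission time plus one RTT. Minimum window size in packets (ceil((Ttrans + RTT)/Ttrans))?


Given: Ttrans = 2 ms, RTT = 100 ms (= 2 * Tprop, Tprop = 50 ms)
Time until first ACK returns = Ttrans + RTT = 2 + 100 = 102 ms
Need W * Ttrans >= Ttrans + RTT  ->  W >= (Ttrans + RTT) / Ttrans
(Ttrans + RTT) / Ttrans = 102 / 2 = 51
W_min = ceil(51) = 51

51


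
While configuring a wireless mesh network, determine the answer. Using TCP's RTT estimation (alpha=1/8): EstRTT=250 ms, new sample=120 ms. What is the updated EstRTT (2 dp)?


Given: EstRTT = 250 ms, SampleRTT = 120 ms, alpha = 1/8
New EstRTT = (1 - alpha) * EstRTT + alpha * SampleRTT
(7/8) * 250 = 218.75
(1/8) * 120 = 15
New EstRTT = 218.75 + 15 = 233.75 ms -> 233.75 ms (2 dp)

233.75


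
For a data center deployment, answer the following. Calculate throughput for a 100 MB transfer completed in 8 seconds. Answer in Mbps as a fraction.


Given: file = 100 MB, time = 8 s
File in Mb = 100 * 8 = 800 Mb
Throughput = 800 / 8 Mbps
Throughput = 100 Mbps

100


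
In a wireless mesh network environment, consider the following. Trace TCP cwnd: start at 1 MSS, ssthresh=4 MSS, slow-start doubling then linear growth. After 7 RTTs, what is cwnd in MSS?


RTT 0: cwnd = 1 MSS (initial)
RTT 1: cwnd = 2 MSS (slow start, doubled)
RTT 2: cwnd = 4 MSS (slow start, doubled)
RTT 3: cwnd = 5 MSS (congestion avoidance, +1)
RTT 4: cwnd = 6 MSS (congestion avoidance, +1)
RTT 5: cwnd = 7 MSS (congestion avoidance, +1)
RTT 6: cwnd = 8 MSS (congestion avoidance, +1)
RTT 7: cwnd = 9 MSS (congestion avoidance, +1)

9


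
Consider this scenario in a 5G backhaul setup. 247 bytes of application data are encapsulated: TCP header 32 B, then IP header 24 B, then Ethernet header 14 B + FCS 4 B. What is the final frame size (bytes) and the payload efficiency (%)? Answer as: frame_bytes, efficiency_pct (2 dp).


TCP segment = 247 + 32 = 279 B
IP packet = 279 + 24 = 303 B
Ethernet frame = 303 + 14 + 4 = 321 B
Efficiency = app / frame = 247 / 321 = 0.769470 = 76.9470% -> 76.95% (2 dp)

321, 76.95


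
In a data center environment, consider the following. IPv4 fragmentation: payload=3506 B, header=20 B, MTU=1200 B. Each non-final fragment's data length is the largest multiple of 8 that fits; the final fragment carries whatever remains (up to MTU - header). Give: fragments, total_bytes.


Max data per non-final fragment = floor((MTU - header)/8)*8 = floor((1200 - 20)/8)*8 = floor(1180/8)*8 = 1176 B
Final fragment needs no 8-byte alignment: it can carry up to MTU - header = 1180 B
Non-final fragments needed = ceil((payload - 1180) / 1176) = ceil(2326/1176) = ceil(1.9779) = 2
Number of fragments = 2 + 1 = 3
Fragment sizes (data): 2 * 1176 B + 1154 B (last, 1154 <= 1180 OK)
Total bytes sent = payload + n_frags * header = 3506 + 3*20 = 3506 + 60 = 3566 B

3, 3566


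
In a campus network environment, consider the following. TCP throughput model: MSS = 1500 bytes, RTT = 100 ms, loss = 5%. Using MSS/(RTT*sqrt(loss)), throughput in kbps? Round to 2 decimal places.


Given: MSS = 1500 bytes, RTT = 100 ms, loss = 5%
RTT in seconds = 100 / 1000 = 0.1
Loss rate = 5% = 0.05
sqrt(loss) = sqrt(0.05) = 0.223606797750
Throughput (bytes/s) = 1500 / (0.1 * 0.223606797750) = 67082.0393
Throughput (kbps) = 67082.0393 * 8 / 1000 = 536.656315 -> 536.66 kbps (2 dp)

536.66


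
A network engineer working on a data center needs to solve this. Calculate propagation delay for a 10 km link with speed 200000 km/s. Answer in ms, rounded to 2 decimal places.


Given: distance = 10 km, speed = 200000 km/s
Delay = distance / speed = 10 / 200000 seconds
Delay in ms = 10 * 1000 / 200000
Delay = 0.0500 ms
Rounded to 2 dp = 0.05 ms

0.05
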